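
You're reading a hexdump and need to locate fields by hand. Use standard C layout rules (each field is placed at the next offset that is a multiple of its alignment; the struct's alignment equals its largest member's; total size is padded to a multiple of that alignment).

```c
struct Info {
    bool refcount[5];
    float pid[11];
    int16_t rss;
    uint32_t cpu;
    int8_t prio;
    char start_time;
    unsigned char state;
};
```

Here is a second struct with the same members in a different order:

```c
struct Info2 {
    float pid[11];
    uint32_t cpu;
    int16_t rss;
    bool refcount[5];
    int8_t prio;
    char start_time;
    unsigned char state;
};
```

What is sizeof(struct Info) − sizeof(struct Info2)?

0..5  refcount  (5B, 1-aligned)
5..8  -- padding (3B)
8..52  pid  (44B, 4-aligned)
52..54  rss  (2B, 2-aligned)
54..56  -- padding (2B)
56..60  cpu  (4B, 4-aligned)
60..61  prio  (1B, 1-aligned)
61..62  start_time  (1B, 1-aligned)
62..63  state  (1B, 1-aligned)
63..64  -- tail padding (1B)
sizeof = 64, alignof = 4
— Info2 —
0..44  pid  (44B, 4-aligned)
44..48  cpu  (4B, 4-aligned)
48..50  rss  (2B, 2-aligned)
50..55  refcount  (5B, 1-aligned)
55..56  prio  (1B, 1-aligned)
56..57  start_time  (1B, 1-aligned)
57..58  state  (1B, 1-aligned)
58..60  -- tail padding (2B)
sizeof = 60, alignof = 4
64 − 60 = 4

4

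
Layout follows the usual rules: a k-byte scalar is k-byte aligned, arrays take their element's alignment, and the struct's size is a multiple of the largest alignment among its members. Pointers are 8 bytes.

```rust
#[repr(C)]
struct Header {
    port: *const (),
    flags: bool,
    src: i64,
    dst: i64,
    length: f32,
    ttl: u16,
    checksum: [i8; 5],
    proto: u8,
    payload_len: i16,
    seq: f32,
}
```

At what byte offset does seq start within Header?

48

port at 0 (size 8, align 8) → ends 8
flags at 8 (size 1, align 1) → ends 9
pad 7 to align 8 for src
src at 16 (size 8, align 8) → ends 24
dst at 24 (size 8, align 8) → ends 32
length at 32 (size 4, align 4) → ends 36
ttl at 36 (size 2, align 2) → ends 38
checksum at 38 (size 5, align 1) → ends 43
proto at 43 (size 1, align 1) → ends 44
payload_len at 44 (size 2, align 2) → ends 46
pad 2 to align 4 for seq
seq at 48 (size 4, align 4) → ends 52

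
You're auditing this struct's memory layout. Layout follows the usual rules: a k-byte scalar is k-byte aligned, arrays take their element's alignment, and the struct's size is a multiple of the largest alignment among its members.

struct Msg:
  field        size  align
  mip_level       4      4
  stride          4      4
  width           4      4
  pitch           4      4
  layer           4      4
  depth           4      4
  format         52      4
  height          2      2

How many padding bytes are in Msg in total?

2

0..4  mip_level  (4B, 4-aligned)
4..8  stride  (4B, 4-aligned)
8..12  width  (4B, 4-aligned)
12..16  pitch  (4B, 4-aligned)
16..20  layer  (4B, 4-aligned)
20..24  depth  (4B, 4-aligned)
24..76  format  (52B, 4-aligned)
76..78  height  (2B, 2-aligned)
78..80  -- tail padding (2B)
sizeof = 80, alignof = 4
data bytes 78, size 80 → padding 2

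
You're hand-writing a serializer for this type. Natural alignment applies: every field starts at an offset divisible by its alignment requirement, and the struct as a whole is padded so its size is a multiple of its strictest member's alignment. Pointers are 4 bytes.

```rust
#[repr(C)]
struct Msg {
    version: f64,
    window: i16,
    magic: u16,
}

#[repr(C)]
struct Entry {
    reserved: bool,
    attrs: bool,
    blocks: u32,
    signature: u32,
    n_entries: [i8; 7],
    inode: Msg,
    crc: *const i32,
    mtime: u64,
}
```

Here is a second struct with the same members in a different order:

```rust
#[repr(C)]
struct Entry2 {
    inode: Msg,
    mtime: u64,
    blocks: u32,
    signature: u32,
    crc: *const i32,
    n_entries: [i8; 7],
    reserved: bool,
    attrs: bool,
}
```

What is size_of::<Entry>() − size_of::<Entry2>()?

8

Msg: version at 0 (size 8, align 8) → ends 8; window at 8 (size 2, align 2) → ends 10; magic at 10 (size 2, align 2) → ends 12; tail pad 4 to reach multiple of 8; total 16 bytes, alignment 8
reserved at 0 (size 1, align 1) → ends 1
attrs at 1 (size 1, align 1) → ends 2
pad 2 to align 4 for blocks
blocks at 4 (size 4, align 4) → ends 8
signature at 8 (size 4, align 4) → ends 12
n_entries at 12 (size 7, align 1) → ends 19
pad 5 to align 8 for inode
inode at 24 (size 16, align 8) → ends 40
crc at 40 (size 4, align 4) → ends 44
pad 4 to align 8 for mtime
mtime at 48 (size 8, align 8) → ends 56
total 56 bytes, alignment 8
— Entry2 —
inode at 0 (size 16, align 8) → ends 16
mtime at 16 (size 8, align 8) → ends 24
blocks at 24 (size 4, align 4) → ends 28
signature at 28 (size 4, align 4) → ends 32
crc at 32 (size 4, align 4) → ends 36
n_entries at 36 (size 7, align 1) → ends 43
reserved at 43 (size 1, align 1) → ends 44
attrs at 44 (size 1, align 1) → ends 45
tail pad 3 to reach multiple of 8
total 48 bytes, alignment 8
56 − 48 = 8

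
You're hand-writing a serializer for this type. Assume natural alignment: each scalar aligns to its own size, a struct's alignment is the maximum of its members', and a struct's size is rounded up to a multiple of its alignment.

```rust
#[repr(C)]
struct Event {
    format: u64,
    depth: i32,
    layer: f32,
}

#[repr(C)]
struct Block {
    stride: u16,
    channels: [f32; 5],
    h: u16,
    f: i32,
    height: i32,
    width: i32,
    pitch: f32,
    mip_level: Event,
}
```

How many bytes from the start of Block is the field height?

32

Event: 0..8  format  (8B, 8-aligned); 8..12  depth  (4B, 4-aligned); 12..16  layer  (4B, 4-aligned); sizeof = 16, alignof = 8
0..2  stride  (2B, 2-aligned)
2..4  -- padding (2B)
4..24  channels  (20B, 4-aligned)
24..26  h  (2B, 2-aligned)
26..28  -- padding (2B)
28..32  f  (4B, 4-aligned)
32..36  height  (4B, 4-aligned)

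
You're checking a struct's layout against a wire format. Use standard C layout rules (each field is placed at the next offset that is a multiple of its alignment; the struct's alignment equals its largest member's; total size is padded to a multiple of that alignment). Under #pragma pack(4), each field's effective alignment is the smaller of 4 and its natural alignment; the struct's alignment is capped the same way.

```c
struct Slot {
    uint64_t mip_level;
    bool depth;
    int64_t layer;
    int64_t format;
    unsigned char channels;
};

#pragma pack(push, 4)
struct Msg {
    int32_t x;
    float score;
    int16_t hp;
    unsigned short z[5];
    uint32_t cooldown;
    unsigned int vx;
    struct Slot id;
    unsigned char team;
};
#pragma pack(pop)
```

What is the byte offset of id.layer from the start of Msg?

44

Slot: mip_level at 0 (size 8, align 8) → ends 8; depth at 8 (size 1, align 1) → ends 9; pad 7 to align 8 for layer; layer at 16 (size 8, align 8) → ends 24; format at 24 (size 8, align 8) → ends 32; channels at 32 (size 1, align 1) → ends 33; tail pad 7 to reach multiple of 8; total 40 bytes, alignment 8
x at 0 (size 4, align 4) → ends 4
score at 4 (size 4, align 4) → ends 8
hp at 8 (size 2, align 2) → ends 10
z at 10 (size 10, align 2) → ends 20
cooldown at 20 (size 4, align 4) → ends 24
vx at 24 (size 4, align 4) → ends 28
id at 28 (size 40, align 4) → ends 68
within Slot: layer at 16
28 + 16 = 44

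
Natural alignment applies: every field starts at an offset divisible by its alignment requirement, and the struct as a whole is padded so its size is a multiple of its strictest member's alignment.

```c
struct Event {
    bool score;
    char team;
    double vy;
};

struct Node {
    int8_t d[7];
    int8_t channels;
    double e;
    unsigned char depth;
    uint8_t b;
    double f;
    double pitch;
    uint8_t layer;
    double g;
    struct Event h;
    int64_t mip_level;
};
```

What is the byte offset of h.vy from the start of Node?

64

Event: score at 0 (size 1, align 1) → ends 1; team at 1 (size 1, align 1) → ends 2; pad 6 to align 8 for vy; vy at 8 (size 8, align 8) → ends 16; total 16 bytes, alignment 8
d at 0 (size 7, align 1) → ends 7
channels at 7 (size 1, align 1) → ends 8
e at 8 (size 8, align 8) → ends 16
depth at 16 (size 1, align 1) → ends 17
b at 17 (size 1, align 1) → ends 18
pad 6 to align 8 for f
f at 24 (size 8, align 8) → ends 32
pitch at 32 (size 8, align 8) → ends 40
layer at 40 (size 1, align 1) → ends 41
pad 7 to align 8 for g
g at 48 (size 8, align 8) → ends 56
h at 56 (size 16, align 8) → ends 72
within Event: vy at 8
56 + 8 = 64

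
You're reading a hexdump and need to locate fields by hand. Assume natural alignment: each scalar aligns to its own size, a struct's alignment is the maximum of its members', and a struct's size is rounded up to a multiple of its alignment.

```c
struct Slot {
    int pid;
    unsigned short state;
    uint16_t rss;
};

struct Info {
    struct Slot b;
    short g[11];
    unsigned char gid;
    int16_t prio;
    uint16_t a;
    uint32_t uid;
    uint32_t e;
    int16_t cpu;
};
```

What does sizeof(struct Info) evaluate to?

48 bytes

Slot: pid at 0 (size 4, align 4) → ends 4; state at 4 (size 2, align 2) → ends 6; rss at 6 (size 2, align 2) → ends 8; total 8 bytes, alignment 4
b at 0 (size 8, align 4) → ends 8
g at 8 (size 22, align 2) → ends 30
gid at 30 (size 1, align 1) → ends 31
pad 1 to align 2 for prio
prio at 32 (size 2, align 2) → ends 34
a at 34 (size 2, align 2) → ends 36
uid at 36 (size 4, align 4) → ends 40
e at 40 (size 4, align 4) → ends 44
cpu at 44 (size 2, align 2) → ends 46
tail pad 2 to reach multiple of 4
total 48 bytes, alignment 4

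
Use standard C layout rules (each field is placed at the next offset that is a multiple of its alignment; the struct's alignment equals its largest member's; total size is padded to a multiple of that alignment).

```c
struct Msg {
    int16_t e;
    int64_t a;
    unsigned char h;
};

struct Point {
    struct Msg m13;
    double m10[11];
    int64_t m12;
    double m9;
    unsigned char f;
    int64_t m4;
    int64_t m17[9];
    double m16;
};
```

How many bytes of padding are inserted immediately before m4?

Msg: e at 0 (size 2, align 2) → ends 2; pad 6 to align 8 for a; a at 8 (size 8, align 8) → ends 16; h at 16 (size 1, align 1) → ends 17; tail pad 7 to reach multiple of 8; total 24 bytes, alignment 8
m13 at 0 (size 24, align 8) → ends 24
m10 at 24 (size 88, align 8) → ends 112
m12 at 112 (size 8, align 8) → ends 120
m9 at 120 (size 8, align 8) → ends 128
f at 128 (size 1, align 1) → ends 129
pad 7 to align 8 for m4
m4 at 136 (size 8, align 8) → ends 144

7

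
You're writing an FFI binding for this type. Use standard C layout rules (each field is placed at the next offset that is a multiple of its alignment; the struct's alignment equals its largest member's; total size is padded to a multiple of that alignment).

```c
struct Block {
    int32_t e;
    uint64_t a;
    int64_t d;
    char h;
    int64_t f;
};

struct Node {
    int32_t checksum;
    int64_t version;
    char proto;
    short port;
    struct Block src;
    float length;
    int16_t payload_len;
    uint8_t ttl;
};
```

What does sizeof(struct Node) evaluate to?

Block: @0: e [4B, align 4] → 4; +4 pad (align 8); @8: a [8B, align 8] → 16; @16: d [8B, align 8] → 24; @24: h [1B, align 1] → 25; +7 pad (align 8); @32: f [8B, align 8] → 40; size 40, align 8
@0: checksum [4B, align 4] → 4
+4 pad (align 8)
@8: version [8B, align 8] → 16
@16: proto [1B, align 1] → 17
+1 pad (align 2)
@18: port [2B, align 2] → 20
+4 pad (align 8)
@24: src [40B, align 8] → 64
@64: length [4B, align 4] → 68
@68: payload_len [2B, align 2] → 70
@70: ttl [1B, align 1] → 71
+1 tail pad (align 8)
size 72, align 8

72 bytes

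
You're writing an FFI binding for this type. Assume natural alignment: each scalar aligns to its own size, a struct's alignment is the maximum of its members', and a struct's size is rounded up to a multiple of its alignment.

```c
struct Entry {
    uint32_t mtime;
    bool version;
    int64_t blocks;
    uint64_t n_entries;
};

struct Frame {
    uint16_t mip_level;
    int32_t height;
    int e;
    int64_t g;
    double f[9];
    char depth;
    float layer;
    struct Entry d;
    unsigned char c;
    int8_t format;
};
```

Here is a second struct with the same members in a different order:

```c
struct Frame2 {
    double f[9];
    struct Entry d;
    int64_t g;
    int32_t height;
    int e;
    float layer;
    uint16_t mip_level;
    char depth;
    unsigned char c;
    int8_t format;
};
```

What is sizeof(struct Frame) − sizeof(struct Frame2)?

8

Entry: mtime at 0 (size 4, align 4) → ends 4; version at 4 (size 1, align 1) → ends 5; pad 3 to align 8 for blocks; blocks at 8 (size 8, align 8) → ends 16; n_entries at 16 (size 8, align 8) → ends 24; total 24 bytes, alignment 8
mip_level at 0 (size 2, align 2) → ends 2
pad 2 to align 4 for height
height at 4 (size 4, align 4) → ends 8
e at 8 (size 4, align 4) → ends 12
pad 4 to align 8 for g
g at 16 (size 8, align 8) → ends 24
f at 24 (size 72, align 8) → ends 96
depth at 96 (size 1, align 1) → ends 97
pad 3 to align 4 for layer
layer at 100 (size 4, align 4) → ends 104
d at 104 (size 24, align 8) → ends 128
c at 128 (size 1, align 1) → ends 129
format at 129 (size 1, align 1) → ends 130
tail pad 6 to reach multiple of 8
total 136 bytes, alignment 8
— Frame2 —
f at 0 (size 72, align 8) → ends 72
d at 72 (size 24, align 8) → ends 96
g at 96 (size 8, align 8) → ends 104
height at 104 (size 4, align 4) → ends 108
e at 108 (size 4, align 4) → ends 112
layer at 112 (size 4, align 4) → ends 116
mip_level at 116 (size 2, align 2) → ends 118
depth at 118 (size 1, align 1) → ends 119
c at 119 (size 1, align 1) → ends 120
format at 120 (size 1, align 1) → ends 121
tail pad 7 to reach multiple of 8
total 128 bytes, alignment 8
136 − 128 = 8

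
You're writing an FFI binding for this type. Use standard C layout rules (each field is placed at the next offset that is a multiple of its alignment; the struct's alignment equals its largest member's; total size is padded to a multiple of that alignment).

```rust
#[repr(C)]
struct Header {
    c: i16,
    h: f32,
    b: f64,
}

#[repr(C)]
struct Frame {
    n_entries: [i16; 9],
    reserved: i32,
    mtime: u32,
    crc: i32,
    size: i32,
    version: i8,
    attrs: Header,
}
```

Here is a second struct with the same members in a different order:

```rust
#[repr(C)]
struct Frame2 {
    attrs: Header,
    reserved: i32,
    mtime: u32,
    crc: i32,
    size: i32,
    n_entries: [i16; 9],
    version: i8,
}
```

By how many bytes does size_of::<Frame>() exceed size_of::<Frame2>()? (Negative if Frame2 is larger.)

Header: c at 0 (size 2, align 2) → ends 2; pad 2 to align 4 for h; h at 4 (size 4, align 4) → ends 8; b at 8 (size 8, align 8) → ends 16; total 16 bytes, alignment 8
n_entries at 0 (size 18, align 2) → ends 18
pad 2 to align 4 for reserved
reserved at 20 (size 4, align 4) → ends 24
mtime at 24 (size 4, align 4) → ends 28
crc at 28 (size 4, align 4) → ends 32
size at 32 (size 4, align 4) → ends 36
version at 36 (size 1, align 1) → ends 37
pad 3 to align 8 for attrs
attrs at 40 (size 16, align 8) → ends 56
total 56 bytes, alignment 8
— Frame2 —
attrs at 0 (size 16, align 8) → ends 16
reserved at 16 (size 4, align 4) → ends 20
mtime at 20 (size 4, align 4) → ends 24
crc at 24 (size 4, align 4) → ends 28
size at 28 (size 4, align 4) → ends 32
n_entries at 32 (size 18, align 2) → ends 50
version at 50 (size 1, align 1) → ends 51
tail pad 5 to reach multiple of 8
total 56 bytes, alignment 8
56 − 56 = 0

0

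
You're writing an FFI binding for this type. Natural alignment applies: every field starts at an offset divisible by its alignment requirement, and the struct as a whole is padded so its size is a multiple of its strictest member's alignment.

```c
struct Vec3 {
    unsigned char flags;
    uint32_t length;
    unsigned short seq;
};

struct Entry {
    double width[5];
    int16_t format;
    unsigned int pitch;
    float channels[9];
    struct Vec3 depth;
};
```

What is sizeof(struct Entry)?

Vec3: flags at 0 (size 1, align 1) → ends 1; pad 3 to align 4 for length; length at 4 (size 4, align 4) → ends 8; seq at 8 (size 2, align 2) → ends 10; tail pad 2 to reach multiple of 4; total 12 bytes, alignment 4
width at 0 (size 40, align 8) → ends 40
format at 40 (size 2, align 2) → ends 42
pad 2 to align 4 for pitch
pitch at 44 (size 4, align 4) → ends 48
channels at 48 (size 36, align 4) → ends 84
depth at 84 (size 12, align 4) → ends 96
total 96 bytes, alignment 8

96 bytes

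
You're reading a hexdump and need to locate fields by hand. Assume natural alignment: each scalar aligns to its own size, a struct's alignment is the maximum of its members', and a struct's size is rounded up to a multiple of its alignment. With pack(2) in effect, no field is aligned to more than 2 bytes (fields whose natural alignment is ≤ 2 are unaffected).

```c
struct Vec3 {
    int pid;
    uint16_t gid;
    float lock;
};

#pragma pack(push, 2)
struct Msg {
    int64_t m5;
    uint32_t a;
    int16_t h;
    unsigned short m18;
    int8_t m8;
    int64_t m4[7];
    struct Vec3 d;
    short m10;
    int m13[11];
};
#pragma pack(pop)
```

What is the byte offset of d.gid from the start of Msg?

78

Vec3: @0: pid [4B, align 4] → 4; @4: gid [2B, align 2] → 6; +2 pad (align 4); @8: lock [4B, align 4] → 12; size 12, align 4
@0: m5 [8B, align 2] → 8
@8: a [4B, align 2] → 12
@12: h [2B, align 2] → 14
@14: m18 [2B, align 2] → 16
@16: m8 [1B, align 1] → 17
+1 pad (align 2)
@18: m4 [56B, align 2] → 74
@74: d [12B, align 2] → 86
within Vec3: gid at 4
74 + 4 = 78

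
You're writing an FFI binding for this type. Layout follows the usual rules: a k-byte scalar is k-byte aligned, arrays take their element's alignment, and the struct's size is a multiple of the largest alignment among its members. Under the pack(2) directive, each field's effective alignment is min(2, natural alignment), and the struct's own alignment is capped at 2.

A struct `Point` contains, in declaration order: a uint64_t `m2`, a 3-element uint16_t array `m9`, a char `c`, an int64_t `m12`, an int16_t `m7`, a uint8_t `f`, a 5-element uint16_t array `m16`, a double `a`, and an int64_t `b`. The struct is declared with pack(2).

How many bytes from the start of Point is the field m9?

@0: m2 [8B, align 2] → 8
@8: m9 [6B, align 2] → 14

8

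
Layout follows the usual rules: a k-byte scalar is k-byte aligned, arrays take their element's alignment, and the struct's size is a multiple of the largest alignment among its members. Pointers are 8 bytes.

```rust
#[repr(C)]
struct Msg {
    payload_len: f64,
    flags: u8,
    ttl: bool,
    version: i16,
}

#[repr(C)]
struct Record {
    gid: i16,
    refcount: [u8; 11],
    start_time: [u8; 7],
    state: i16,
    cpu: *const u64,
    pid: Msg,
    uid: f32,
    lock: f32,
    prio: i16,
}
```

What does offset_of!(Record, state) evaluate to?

20

Msg: payload_len at 0 (size 8, align 8) → ends 8; flags at 8 (size 1, align 1) → ends 9; ttl at 9 (size 1, align 1) → ends 10; version at 10 (size 2, align 2) → ends 12; tail pad 4 to reach multiple of 8; total 16 bytes, alignment 8
gid at 0 (size 2, align 2) → ends 2
refcount at 2 (size 11, align 1) → ends 13
start_time at 13 (size 7, align 1) → ends 20
state at 20 (size 2, align 2) → ends 22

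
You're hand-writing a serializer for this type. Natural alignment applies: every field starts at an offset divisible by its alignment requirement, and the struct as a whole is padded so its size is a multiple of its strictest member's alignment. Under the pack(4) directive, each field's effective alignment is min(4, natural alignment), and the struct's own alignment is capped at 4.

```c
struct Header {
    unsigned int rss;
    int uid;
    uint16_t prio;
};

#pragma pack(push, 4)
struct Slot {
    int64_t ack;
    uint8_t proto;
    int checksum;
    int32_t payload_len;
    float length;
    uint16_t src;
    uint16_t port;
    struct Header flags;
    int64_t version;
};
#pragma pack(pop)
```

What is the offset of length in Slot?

20

Header: rss at 0 (size 4, align 4) → ends 4; uid at 4 (size 4, align 4) → ends 8; prio at 8 (size 2, align 2) → ends 10; tail pad 2 to reach multiple of 4; total 12 bytes, alignment 4
ack at 0 (size 8, align 4) → ends 8
proto at 8 (size 1, align 1) → ends 9
pad 3 to align 4 for checksum
checksum at 12 (size 4, align 4) → ends 16
payload_len at 16 (size 4, align 4) → ends 20
length at 20 (size 4, align 4) → ends 24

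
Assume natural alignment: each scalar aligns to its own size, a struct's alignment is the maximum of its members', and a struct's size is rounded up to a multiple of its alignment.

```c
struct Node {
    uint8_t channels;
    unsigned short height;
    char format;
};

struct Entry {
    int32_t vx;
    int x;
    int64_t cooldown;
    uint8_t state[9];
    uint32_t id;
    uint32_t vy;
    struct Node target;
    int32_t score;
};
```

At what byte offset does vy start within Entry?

Node: 0..1  channels  (1B, 1-aligned); 1..2  -- padding (1B); 2..4  height  (2B, 2-aligned); 4..5  format  (1B, 1-aligned); 5..6  -- tail padding (1B); sizeof = 6, alignof = 2
0..4  vx  (4B, 4-aligned)
4..8  x  (4B, 4-aligned)
8..16  cooldown  (8B, 8-aligned)
16..25  state  (9B, 1-aligned)
25..28  -- padding (3B)
28..32  id  (4B, 4-aligned)
32..36  vy  (4B, 4-aligned)

32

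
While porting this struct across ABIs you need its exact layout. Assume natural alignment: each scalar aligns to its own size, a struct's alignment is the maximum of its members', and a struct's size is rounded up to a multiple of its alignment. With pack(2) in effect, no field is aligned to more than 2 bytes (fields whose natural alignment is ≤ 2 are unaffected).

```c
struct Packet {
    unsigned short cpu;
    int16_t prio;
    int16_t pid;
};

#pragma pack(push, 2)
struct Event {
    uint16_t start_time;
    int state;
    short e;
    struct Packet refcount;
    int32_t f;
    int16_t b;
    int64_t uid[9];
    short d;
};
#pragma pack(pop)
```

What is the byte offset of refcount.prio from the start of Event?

Packet: @0: cpu [2B, align 2] → 2; @2: prio [2B, align 2] → 4; @4: pid [2B, align 2] → 6; size 6, align 2
@0: start_time [2B, align 2] → 2
@2: state [4B, align 2] → 6
@6: e [2B, align 2] → 8
@8: refcount [6B, align 2] → 14
within Packet: prio at 2
8 + 2 = 10

10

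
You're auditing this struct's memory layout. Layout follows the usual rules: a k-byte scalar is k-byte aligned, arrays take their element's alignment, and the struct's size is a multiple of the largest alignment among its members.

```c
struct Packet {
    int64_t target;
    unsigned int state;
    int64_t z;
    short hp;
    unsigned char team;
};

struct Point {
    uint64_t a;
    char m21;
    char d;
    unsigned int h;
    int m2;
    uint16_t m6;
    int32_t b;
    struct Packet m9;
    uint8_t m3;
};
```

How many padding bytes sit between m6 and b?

2

Packet: @0: target [8B, align 8] → 8; @8: state [4B, align 4] → 12; +4 pad (align 8); @16: z [8B, align 8] → 24; @24: hp [2B, align 2] → 26; @26: team [1B, align 1] → 27; +5 tail pad (align 8); size 32, align 8
@0: a [8B, align 8] → 8
@8: m21 [1B, align 1] → 9
@9: d [1B, align 1] → 10
+2 pad (align 4)
@12: h [4B, align 4] → 16
@16: m2 [4B, align 4] → 20
@20: m6 [2B, align 2] → 22
+2 pad (align 4)
@24: b [4B, align 4] → 28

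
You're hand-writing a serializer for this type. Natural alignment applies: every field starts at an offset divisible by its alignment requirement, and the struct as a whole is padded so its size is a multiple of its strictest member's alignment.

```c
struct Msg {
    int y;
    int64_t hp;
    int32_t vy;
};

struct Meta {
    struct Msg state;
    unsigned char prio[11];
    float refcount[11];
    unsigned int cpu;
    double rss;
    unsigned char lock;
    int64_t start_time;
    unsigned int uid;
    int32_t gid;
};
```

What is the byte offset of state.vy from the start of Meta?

Msg: y at 0 (size 4, align 4) → ends 4; pad 4 to align 8 for hp; hp at 8 (size 8, align 8) → ends 16; vy at 16 (size 4, align 4) → ends 20; tail pad 4 to reach multiple of 8; total 24 bytes, alignment 8
state at 0 (size 24, align 8) → ends 24
within Msg: vy at 16
0 + 16 = 16

16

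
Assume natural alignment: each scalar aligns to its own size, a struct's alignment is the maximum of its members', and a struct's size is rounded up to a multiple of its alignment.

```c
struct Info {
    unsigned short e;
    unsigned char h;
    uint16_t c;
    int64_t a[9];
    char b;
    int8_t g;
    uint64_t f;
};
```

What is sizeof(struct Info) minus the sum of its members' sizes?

e at 0 (size 2, align 2) → ends 2
h at 2 (size 1, align 1) → ends 3
pad 1 to align 2 for c
c at 4 (size 2, align 2) → ends 6
pad 2 to align 8 for a
a at 8 (size 72, align 8) → ends 80
b at 80 (size 1, align 1) → ends 81
g at 81 (size 1, align 1) → ends 82
pad 6 to align 8 for f
f at 88 (size 8, align 8) → ends 96
total 96 bytes, alignment 8
data bytes 87, size 96 → padding 9

9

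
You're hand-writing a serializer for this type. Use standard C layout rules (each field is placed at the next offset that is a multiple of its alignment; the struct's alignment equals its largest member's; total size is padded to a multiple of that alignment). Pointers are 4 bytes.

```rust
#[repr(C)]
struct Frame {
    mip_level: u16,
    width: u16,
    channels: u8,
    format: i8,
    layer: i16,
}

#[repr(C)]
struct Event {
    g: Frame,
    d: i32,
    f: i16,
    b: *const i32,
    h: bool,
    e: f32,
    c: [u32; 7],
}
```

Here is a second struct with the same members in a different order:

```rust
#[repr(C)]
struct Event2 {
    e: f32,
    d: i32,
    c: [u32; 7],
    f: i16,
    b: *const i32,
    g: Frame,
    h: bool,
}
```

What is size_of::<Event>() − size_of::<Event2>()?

0

Frame: @0: mip_level [2B, align 2] → 2; @2: width [2B, align 2] → 4; @4: channels [1B, align 1] → 5; @5: format [1B, align 1] → 6; @6: layer [2B, align 2] → 8; size 8, align 2
@0: g [8B, align 2] → 8
@8: d [4B, align 4] → 12
@12: f [2B, align 2] → 14
+2 pad (align 4)
@16: b [4B, align 4] → 20
@20: h [1B, align 1] → 21
+3 pad (align 4)
@24: e [4B, align 4] → 28
@28: c [28B, align 4] → 56
size 56, align 4
— Event2 —
@0: e [4B, align 4] → 4
@4: d [4B, align 4] → 8
@8: c [28B, align 4] → 36
@36: f [2B, align 2] → 38
+2 pad (align 4)
@40: b [4B, align 4] → 44
@44: g [8B, align 2] → 52
@52: h [1B, align 1] → 53
+3 tail pad (align 4)
size 56, align 4
56 − 56 = 0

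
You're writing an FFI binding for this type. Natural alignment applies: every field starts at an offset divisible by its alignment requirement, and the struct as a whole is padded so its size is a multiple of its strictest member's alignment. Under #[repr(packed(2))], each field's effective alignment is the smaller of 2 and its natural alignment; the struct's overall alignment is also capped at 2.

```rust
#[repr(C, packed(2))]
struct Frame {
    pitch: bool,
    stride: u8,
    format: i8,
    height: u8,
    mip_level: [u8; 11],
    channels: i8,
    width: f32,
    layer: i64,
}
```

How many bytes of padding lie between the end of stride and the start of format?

0

pitch at 0 (size 1, align 1) → ends 1
stride at 1 (size 1, align 1) → ends 2
format at 2 (size 1, align 1) → ends 3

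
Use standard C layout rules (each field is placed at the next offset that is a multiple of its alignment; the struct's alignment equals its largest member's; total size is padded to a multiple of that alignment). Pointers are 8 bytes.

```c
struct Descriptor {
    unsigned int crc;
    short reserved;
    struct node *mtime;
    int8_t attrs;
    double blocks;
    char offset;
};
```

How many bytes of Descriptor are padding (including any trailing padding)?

16

crc at 0 (size 4, align 4) → ends 4
reserved at 4 (size 2, align 2) → ends 6
pad 2 to align 8 for mtime
mtime at 8 (size 8, align 8) → ends 16
attrs at 16 (size 1, align 1) → ends 17
pad 7 to align 8 for blocks
blocks at 24 (size 8, align 8) → ends 32
offset at 32 (size 1, align 1) → ends 33
tail pad 7 to reach multiple of 8
total 40 bytes, alignment 8
data bytes 24, size 40 → padding 16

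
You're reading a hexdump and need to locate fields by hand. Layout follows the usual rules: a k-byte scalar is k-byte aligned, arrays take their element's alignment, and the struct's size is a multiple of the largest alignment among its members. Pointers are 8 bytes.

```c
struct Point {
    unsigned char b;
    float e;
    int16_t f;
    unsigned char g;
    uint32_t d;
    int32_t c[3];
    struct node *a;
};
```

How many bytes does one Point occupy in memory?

40

0..1  b  (1B, 1-aligned)
1..4  -- padding (3B)
4..8  e  (4B, 4-aligned)
8..10  f  (2B, 2-aligned)
10..11  g  (1B, 1-aligned)
11..12  -- padding (1B)
12..16  d  (4B, 4-aligned)
16..28  c  (12B, 4-aligned)
28..32  -- padding (4B)
32..40  a  (8B, 8-aligned)
sizeof = 40, alignof = 8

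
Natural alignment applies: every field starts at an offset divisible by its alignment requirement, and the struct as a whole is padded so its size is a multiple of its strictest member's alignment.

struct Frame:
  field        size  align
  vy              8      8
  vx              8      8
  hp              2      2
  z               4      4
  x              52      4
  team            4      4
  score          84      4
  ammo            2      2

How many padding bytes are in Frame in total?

vy at 0 (size 8, align 8) → ends 8
vx at 8 (size 8, align 8) → ends 16
hp at 16 (size 2, align 2) → ends 18
pad 2 to align 4 for z
z at 20 (size 4, align 4) → ends 24
x at 24 (size 52, align 4) → ends 76
team at 76 (size 4, align 4) → ends 80
score at 80 (size 84, align 4) → ends 164
ammo at 164 (size 2, align 2) → ends 166
tail pad 2 to reach multiple of 8
total 168 bytes, alignment 8
data bytes 164, size 168 → padding 4

4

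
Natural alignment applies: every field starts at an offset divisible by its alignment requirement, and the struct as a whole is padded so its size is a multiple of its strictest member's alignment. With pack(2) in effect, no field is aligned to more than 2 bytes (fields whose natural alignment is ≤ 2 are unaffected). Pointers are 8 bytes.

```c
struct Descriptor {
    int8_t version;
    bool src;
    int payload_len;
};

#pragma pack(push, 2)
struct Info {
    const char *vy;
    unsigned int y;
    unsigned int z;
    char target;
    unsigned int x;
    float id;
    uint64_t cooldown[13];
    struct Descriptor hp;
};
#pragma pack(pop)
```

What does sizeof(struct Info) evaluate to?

Descriptor: @0: version [1B, align 1] → 1; @1: src [1B, align 1] → 2; +2 pad (align 4); @4: payload_len [4B, align 4] → 8; size 8, align 4
@0: vy [8B, align 2] → 8
@8: y [4B, align 2] → 12
@12: z [4B, align 2] → 16
@16: target [1B, align 1] → 17
+1 pad (align 2)
@18: x [4B, align 2] → 22
@22: id [4B, align 2] → 26
@26: cooldown [104B, align 2] → 130
@130: hp [8B, align 2] → 138
size 138, align 2

138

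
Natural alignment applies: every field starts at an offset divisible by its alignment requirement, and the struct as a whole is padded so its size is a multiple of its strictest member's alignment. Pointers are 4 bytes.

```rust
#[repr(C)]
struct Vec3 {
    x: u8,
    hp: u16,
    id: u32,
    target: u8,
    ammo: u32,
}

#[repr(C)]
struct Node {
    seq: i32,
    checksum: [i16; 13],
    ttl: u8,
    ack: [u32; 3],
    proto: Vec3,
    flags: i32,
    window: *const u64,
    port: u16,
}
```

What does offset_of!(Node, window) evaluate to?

64

Vec3: x at 0 (size 1, align 1) → ends 1; pad 1 to align 2 for hp; hp at 2 (size 2, align 2) → ends 4; id at 4 (size 4, align 4) → ends 8; target at 8 (size 1, align 1) → ends 9; pad 3 to align 4 for ammo; ammo at 12 (size 4, align 4) → ends 16; total 16 bytes, alignment 4
seq at 0 (size 4, align 4) → ends 4
checksum at 4 (size 26, align 2) → ends 30
ttl at 30 (size 1, align 1) → ends 31
pad 1 to align 4 for ack
ack at 32 (size 12, align 4) → ends 44
proto at 44 (size 16, align 4) → ends 60
flags at 60 (size 4, align 4) → ends 64
window at 64 (size 4, align 4) → ends 68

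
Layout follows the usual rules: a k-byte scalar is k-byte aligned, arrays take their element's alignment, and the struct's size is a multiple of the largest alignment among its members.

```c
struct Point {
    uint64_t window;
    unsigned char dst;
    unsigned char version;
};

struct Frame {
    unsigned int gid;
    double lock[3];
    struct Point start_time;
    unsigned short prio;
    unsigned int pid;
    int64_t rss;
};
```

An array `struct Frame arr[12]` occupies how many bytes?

Point: 0..8  window  (8B, 8-aligned); 8..9  dst  (1B, 1-aligned); 9..10  version  (1B, 1-aligned); 10..16  -- tail padding (6B); sizeof = 16, alignof = 8
0..4  gid  (4B, 4-aligned)
4..8  -- padding (4B)
8..32  lock  (24B, 8-aligned)
32..48  start_time  (16B, 8-aligned)
48..50  prio  (2B, 2-aligned)
50..52  -- padding (2B)
52..56  pid  (4B, 4-aligned)
56..64  rss  (8B, 8-aligned)
sizeof = 64, alignof = 8
array of 12: 12 × 64 = 768

768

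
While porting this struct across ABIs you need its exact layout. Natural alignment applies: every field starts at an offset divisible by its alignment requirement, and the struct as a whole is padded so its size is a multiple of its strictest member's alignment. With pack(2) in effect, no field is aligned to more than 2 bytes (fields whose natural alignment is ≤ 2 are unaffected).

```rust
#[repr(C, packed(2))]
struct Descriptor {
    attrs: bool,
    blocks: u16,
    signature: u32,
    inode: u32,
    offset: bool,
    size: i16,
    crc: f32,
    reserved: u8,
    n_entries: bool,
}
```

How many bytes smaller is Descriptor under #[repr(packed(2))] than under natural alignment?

2

natural layout:
  0..1  attrs  (1B, 1-aligned)
  1..2  -- padding (1B)
  2..4  blocks  (2B, 2-aligned)
  4..8  signature  (4B, 4-aligned)
  8..12  inode  (4B, 4-aligned)
  12..13  offset  (1B, 1-aligned)
  13..14  -- padding (1B)
  14..16  size  (2B, 2-aligned)
  16..20  crc  (4B, 4-aligned)
  20..21  reserved  (1B, 1-aligned)
  21..22  n_entries  (1B, 1-aligned)
  22..24  -- tail padding (2B)
  sizeof = 24, alignof = 4
packed(2) layout:
  0..1  attrs  (1B, 1-aligned)
  1..2  -- padding (1B)
  2..4  blocks  (2B, 2-aligned)
  4..8  signature  (4B, 2-aligned)
  8..12  inode  (4B, 2-aligned)
  12..13  offset  (1B, 1-aligned)
  13..14  -- padding (1B)
  14..16  size  (2B, 2-aligned)
  16..20  crc  (4B, 2-aligned)
  20..21  reserved  (1B, 1-aligned)
  21..22  n_entries  (1B, 1-aligned)
  sizeof = 22, alignof = 2
24 − 22 = 2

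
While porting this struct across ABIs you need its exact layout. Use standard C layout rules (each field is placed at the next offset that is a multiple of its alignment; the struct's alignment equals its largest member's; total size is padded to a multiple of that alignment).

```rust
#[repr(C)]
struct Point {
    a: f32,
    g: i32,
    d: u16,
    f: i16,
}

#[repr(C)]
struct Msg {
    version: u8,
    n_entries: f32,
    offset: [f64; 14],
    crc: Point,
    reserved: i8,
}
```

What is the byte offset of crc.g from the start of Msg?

124

Point: a at 0 (size 4, align 4) → ends 4; g at 4 (size 4, align 4) → ends 8; d at 8 (size 2, align 2) → ends 10; f at 10 (size 2, align 2) → ends 12; total 12 bytes, alignment 4
version at 0 (size 1, align 1) → ends 1
pad 3 to align 4 for n_entries
n_entries at 4 (size 4, align 4) → ends 8
offset at 8 (size 112, align 8) → ends 120
crc at 120 (size 12, align 4) → ends 132
within Point: g at 4
120 + 4 = 124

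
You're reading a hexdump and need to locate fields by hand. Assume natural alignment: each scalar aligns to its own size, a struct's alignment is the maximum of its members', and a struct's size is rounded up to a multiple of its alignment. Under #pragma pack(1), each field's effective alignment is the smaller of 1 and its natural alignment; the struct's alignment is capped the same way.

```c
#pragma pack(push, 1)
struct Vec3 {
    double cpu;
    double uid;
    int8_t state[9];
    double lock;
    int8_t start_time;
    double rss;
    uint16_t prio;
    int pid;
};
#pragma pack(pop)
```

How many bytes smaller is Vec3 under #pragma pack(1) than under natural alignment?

16

natural layout:
  @0: cpu [8B, align 8] → 8
  @8: uid [8B, align 8] → 16
  @16: state [9B, align 1] → 25
  +7 pad (align 8)
  @32: lock [8B, align 8] → 40
  @40: start_time [1B, align 1] → 41
  +7 pad (align 8)
  @48: rss [8B, align 8] → 56
  @56: prio [2B, align 2] → 58
  +2 pad (align 4)
  @60: pid [4B, align 4] → 64
  size 64, align 8
packed(1) layout:
  @0: cpu [8B, align 1] → 8
  @8: uid [8B, align 1] → 16
  @16: state [9B, align 1] → 25
  @25: lock [8B, align 1] → 33
  @33: start_time [1B, align 1] → 34
  @34: rss [8B, align 1] → 42
  @42: prio [2B, align 1] → 44
  @44: pid [4B, align 1] → 48
  size 48, align 1
64 − 48 = 16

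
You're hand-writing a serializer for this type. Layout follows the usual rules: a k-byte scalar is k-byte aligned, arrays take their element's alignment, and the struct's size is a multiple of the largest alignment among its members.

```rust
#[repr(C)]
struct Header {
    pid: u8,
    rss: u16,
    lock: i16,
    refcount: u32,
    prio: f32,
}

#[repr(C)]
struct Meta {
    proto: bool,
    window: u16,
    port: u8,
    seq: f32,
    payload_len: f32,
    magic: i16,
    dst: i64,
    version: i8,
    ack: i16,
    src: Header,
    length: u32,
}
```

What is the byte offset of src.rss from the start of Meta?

Header: @0: pid [1B, align 1] → 1; +1 pad (align 2); @2: rss [2B, align 2] → 4; @4: lock [2B, align 2] → 6; +2 pad (align 4); @8: refcount [4B, align 4] → 12; @12: prio [4B, align 4] → 16; size 16, align 4
@0: proto [1B, align 1] → 1
+1 pad (align 2)
@2: window [2B, align 2] → 4
@4: port [1B, align 1] → 5
+3 pad (align 4)
@8: seq [4B, align 4] → 12
@12: payload_len [4B, align 4] → 16
@16: magic [2B, align 2] → 18
+6 pad (align 8)
@24: dst [8B, align 8] → 32
@32: version [1B, align 1] → 33
+1 pad (align 2)
@34: ack [2B, align 2] → 36
@36: src [16B, align 4] → 52
within Header: rss at 2
36 + 2 = 38

38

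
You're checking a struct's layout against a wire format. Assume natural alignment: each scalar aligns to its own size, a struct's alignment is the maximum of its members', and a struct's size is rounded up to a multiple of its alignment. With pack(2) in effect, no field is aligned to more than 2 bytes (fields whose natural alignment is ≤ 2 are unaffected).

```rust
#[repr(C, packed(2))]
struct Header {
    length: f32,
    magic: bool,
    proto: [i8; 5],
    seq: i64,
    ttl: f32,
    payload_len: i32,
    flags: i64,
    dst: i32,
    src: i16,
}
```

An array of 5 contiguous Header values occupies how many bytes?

0..4  length  (4B, 2-aligned)
4..5  magic  (1B, 1-aligned)
5..10  proto  (5B, 1-aligned)
10..18  seq  (8B, 2-aligned)
18..22  ttl  (4B, 2-aligned)
22..26  payload_len  (4B, 2-aligned)
26..34  flags  (8B, 2-aligned)
34..38  dst  (4B, 2-aligned)
38..40  src  (2B, 2-aligned)
sizeof = 40, alignof = 2
array of 5: 5 × 40 = 200

200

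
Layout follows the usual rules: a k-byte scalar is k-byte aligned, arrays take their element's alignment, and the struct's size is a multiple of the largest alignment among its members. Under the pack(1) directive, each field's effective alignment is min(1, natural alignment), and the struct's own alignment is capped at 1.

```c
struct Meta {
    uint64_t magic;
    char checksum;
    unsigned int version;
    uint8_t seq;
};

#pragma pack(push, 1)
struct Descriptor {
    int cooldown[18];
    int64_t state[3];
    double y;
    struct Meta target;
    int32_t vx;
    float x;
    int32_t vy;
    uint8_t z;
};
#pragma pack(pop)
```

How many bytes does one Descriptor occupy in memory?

Meta: magic at 0 (size 8, align 8) → ends 8; checksum at 8 (size 1, align 1) → ends 9; pad 3 to align 4 for version; version at 12 (size 4, align 4) → ends 16; seq at 16 (size 1, align 1) → ends 17; tail pad 7 to reach multiple of 8; total 24 bytes, alignment 8
cooldown at 0 (size 72, align 1) → ends 72
state at 72 (size 24, align 1) → ends 96
y at 96 (size 8, align 1) → ends 104
target at 104 (size 24, align 1) → ends 128
vx at 128 (size 4, align 1) → ends 132
x at 132 (size 4, align 1) → ends 136
vy at 136 (size 4, align 1) → ends 140
z at 140 (size 1, align 1) → ends 141
total 141 bytes, alignment 1

141 bytes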